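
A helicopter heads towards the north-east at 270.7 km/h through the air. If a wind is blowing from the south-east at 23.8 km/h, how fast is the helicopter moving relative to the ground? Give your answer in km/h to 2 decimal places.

271.74 km/h

Taking east as x and north as y: velocity relative to the air = (191.414, 191.414) km/h; the air relative to ground = (-16.829, 16.829) km/h.
Velocity relative to ground = (191.414, 191.414) + (-16.829, 16.829) = (174.585, 208.243) km/h.
Speed = |(174.585, 208.243)| = 271.744 km/h.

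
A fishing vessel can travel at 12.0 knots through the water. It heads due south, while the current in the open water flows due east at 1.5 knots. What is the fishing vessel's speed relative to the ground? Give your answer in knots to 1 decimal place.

Taking east as x and north as y: velocity relative to the water = (0.000, -12.000) knots; the water relative to ground = (1.500, 0.000) knots.
Velocity relative to ground = (0.000, -12.000) + (1.500, 0.000) = (1.500, -12.000) knots.
Speed = |(1.500, -12.000)| = 12.093 knots.

12.1 knots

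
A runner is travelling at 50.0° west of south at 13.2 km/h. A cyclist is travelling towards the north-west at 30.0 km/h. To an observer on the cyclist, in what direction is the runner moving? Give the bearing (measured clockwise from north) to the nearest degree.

160°

Taking east as x and north as y: runner velocity = (-10.112, -8.485) km/h; cyclist velocity = (-21.213, 21.213) km/h.
Velocity of runner relative to cyclist = (-10.112, -8.485) − (-21.213, 21.213) = (11.101, -29.698) km/h.
Bearing = atan2(11.10, -29.70) = 159.50° clockwise from north.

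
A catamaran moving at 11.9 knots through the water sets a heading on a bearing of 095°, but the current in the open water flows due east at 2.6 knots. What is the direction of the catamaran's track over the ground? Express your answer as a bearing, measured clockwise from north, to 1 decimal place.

094.1°

Taking east as x and north as y: velocity relative to the water = (11.855, -1.037) knots; the water relative to ground = (2.600, 0.000) knots.
Velocity relative to ground = (11.855, -1.037) + (2.600, 0.000) = (14.455, -1.037) knots.
Bearing = atan2(14.45, -1.04) = 94.10° clockwise from north.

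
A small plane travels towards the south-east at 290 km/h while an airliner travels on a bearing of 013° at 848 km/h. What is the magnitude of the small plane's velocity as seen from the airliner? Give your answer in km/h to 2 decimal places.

Taking east as x and north as y: small plane velocity = (205.061, -205.061) km/h; airliner velocity = (190.758, 826.266) km/h.
Velocity of small plane relative to airliner = (205.061, -205.061) − (190.758, 826.266) = (14.302, -1031.327) km/h.
Magnitude = |(14.302, -1031.327)| = 1031.426 km/h.

1031.43 km/h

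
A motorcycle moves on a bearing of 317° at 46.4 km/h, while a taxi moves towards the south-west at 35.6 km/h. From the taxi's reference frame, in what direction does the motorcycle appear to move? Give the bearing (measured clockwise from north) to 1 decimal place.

Taking east as x and north as y: motorcycle velocity = (-31.645, 33.935) km/h; taxi velocity = (-25.173, -25.173) km/h.
Velocity of motorcycle relative to taxi = (-31.645, 33.935) − (-25.173, -25.173) = (-6.472, 59.108) km/h.
Bearing = atan2(-6.47, 59.11) = 353.75° clockwise from north.

353.8°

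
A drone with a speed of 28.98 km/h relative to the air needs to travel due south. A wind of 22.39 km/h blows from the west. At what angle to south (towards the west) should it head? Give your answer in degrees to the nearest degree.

The wind pushes perpendicular to the desired track; the heading must have a component into the wind equal to 22.39 km/h: 28.98 sin θ = 22.39.
sin θ = 0.7726, so θ = 50.588°.

51°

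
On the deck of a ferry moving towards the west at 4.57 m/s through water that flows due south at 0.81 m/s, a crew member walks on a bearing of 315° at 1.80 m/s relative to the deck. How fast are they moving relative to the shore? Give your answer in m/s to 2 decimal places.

5.86 m/s

In east/north components (m/s): crew member relative to ferry = (-1.273, 1.273); ferry relative to water = (-4.570, 0.000); water relative to ground = (0.000, -0.810).
Sum = (-5.843, 0.463) m/s.
Speed = |(-5.843, 0.463)| = 5.861 m/s.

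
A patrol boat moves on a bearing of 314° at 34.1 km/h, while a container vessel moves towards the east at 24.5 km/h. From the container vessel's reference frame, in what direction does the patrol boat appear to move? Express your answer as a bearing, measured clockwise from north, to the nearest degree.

296°

Taking east as x and north as y: patrol boat velocity = (-24.529, 23.688) km/h; container vessel velocity = (24.500, 0.000) km/h.
Velocity of patrol boat relative to container vessel = (-24.529, 23.688) − (24.500, 0.000) = (-49.029, 23.688) km/h.
Bearing = atan2(-49.03, 23.69) = 295.79° clockwise from north.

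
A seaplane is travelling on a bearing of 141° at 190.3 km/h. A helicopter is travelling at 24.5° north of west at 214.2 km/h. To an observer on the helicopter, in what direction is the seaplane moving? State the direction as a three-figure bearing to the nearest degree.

Taking east as x and north as y: seaplane velocity = (119.760, -147.891) km/h; helicopter velocity = (-194.914, 88.827) km/h.
Velocity of seaplane relative to helicopter = (119.760, -147.891) − (-194.914, 88.827) = (314.673, -236.718) km/h.
Bearing = atan2(314.67, -236.72) = 126.95° clockwise from north.

127°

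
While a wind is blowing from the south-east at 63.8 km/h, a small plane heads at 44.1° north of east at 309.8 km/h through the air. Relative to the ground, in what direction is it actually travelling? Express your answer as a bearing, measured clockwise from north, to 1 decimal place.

Taking east as x and north as y: velocity relative to the air = (222.476, 215.594) km/h; the air relative to ground = (-45.113, 45.113) km/h.
Velocity relative to ground = (222.476, 215.594) + (-45.113, 45.113) = (177.362, 260.707) km/h.
Bearing = atan2(177.36, 260.71) = 34.23° clockwise from north.

034.2°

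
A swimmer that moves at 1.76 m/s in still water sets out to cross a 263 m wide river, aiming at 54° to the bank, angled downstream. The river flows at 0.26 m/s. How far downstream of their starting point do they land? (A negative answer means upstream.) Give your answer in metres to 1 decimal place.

239.1 m

Perpendicular speed = 1.424 m/s; crossing time = 263 / 1.424 = 184.708 s.
Net downstream speed = 1.295 m/s.
Drift = 1.295 × 184.708 = 239.105 m (downstream).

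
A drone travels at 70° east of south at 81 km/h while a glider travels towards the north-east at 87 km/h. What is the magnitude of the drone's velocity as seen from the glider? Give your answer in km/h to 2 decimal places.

Taking east as x and north as y: drone velocity = (76.115, -27.704) km/h; glider velocity = (61.518, 61.518) km/h.
Velocity of drone relative to glider = (76.115, -27.704) − (61.518, 61.518) = (14.597, -89.222) km/h.
Magnitude = |(14.597, -89.222)| = 90.408 km/h.

90.41 km/h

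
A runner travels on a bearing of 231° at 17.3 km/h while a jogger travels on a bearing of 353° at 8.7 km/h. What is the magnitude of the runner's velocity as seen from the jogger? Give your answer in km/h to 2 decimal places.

Taking east as x and north as y: runner velocity = (-13.445, -10.887) km/h; jogger velocity = (-1.060, 8.635) km/h.
Velocity of runner relative to jogger = (-13.445, -10.887) − (-1.060, 8.635) = (-12.384, -19.522) km/h.
Magnitude = |(-12.384, -19.522)| = 23.119 km/h.

23.12 km/h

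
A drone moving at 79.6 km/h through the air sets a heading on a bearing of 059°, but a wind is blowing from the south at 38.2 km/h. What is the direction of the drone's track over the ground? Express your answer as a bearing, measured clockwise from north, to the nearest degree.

Taking east as x and north as y: velocity relative to the air = (68.231, 40.997) km/h; the air relative to ground = (0.000, 38.200) km/h.
Velocity relative to ground = (68.231, 40.997) + (0.000, 38.200) = (68.231, 79.197) km/h.
Bearing = atan2(68.23, 79.20) = 40.75° clockwise from north.

041°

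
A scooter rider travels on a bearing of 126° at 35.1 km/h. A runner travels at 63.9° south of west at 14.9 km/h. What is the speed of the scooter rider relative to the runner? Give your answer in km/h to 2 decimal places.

Taking east as x and north as y: scooter rider velocity = (28.396, -20.631) km/h; runner velocity = (-6.555, -13.381) km/h.
Velocity of scooter rider relative to runner = (28.396, -20.631) − (-6.555, -13.381) = (34.952, -7.251) km/h.
Magnitude = |(34.952, -7.251)| = 35.696 km/h.

35.70 km/h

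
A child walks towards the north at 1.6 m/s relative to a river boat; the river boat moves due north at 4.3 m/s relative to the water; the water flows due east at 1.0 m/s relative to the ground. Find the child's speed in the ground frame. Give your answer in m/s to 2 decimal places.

In east/north components (m/s): child relative to river boat = (0.000, 1.600); river boat relative to water = (0.000, 4.300); water relative to ground = (1.000, 0.000).
Sum = (1.000, 5.900) m/s.
Speed = |(1.000, 5.900)| = 5.984 m/s.

5.98 m/s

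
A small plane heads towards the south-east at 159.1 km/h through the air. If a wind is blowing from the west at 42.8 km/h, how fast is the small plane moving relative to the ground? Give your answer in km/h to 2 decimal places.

Taking east as x and north as y: velocity relative to the air = (112.501, -112.501) km/h; the air relative to ground = (42.800, 0.000) km/h.
Velocity relative to ground = (112.501, -112.501) + (42.800, 0.000) = (155.301, -112.501) km/h.
Speed = |(155.301, -112.501)| = 191.767 km/h.

191.77 km/h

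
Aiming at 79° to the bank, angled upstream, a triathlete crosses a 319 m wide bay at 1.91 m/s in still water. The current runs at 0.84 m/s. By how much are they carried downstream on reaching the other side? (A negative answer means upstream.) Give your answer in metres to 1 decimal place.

80.9 m

Perpendicular speed = 1.875 m/s; crossing time = 319 / 1.875 = 170.142 s.
Net downstream speed = 0.476 m/s.
Drift = 0.476 × 170.142 = 80.912 m (downstream).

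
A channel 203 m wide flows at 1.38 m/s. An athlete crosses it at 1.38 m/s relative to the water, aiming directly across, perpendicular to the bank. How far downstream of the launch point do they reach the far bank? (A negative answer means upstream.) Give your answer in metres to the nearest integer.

203 m

Perpendicular speed = 1.380 m/s; crossing time = 203 / 1.380 = 147.101 s.
Net downstream speed = 1.380 m/s.
Drift = 1.380 × 147.101 = 203.000 m (downstream).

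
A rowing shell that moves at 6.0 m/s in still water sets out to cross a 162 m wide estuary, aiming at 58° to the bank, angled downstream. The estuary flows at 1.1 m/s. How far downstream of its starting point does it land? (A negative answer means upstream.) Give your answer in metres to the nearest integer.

136 m

Perpendicular speed = 5.088 m/s; crossing time = 162 / 5.088 = 31.838 s.
Net downstream speed = 4.280 m/s.
Drift = 4.280 × 31.838 = 136.250 m (downstream).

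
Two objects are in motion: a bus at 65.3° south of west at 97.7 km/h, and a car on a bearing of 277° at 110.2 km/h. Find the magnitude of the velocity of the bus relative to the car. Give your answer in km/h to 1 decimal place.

Taking east as x and north as y: bus velocity = (-40.826, -88.761) km/h; car velocity = (-109.379, 13.430) km/h.
Velocity of bus relative to car = (-40.826, -88.761) − (-109.379, 13.430) = (68.553, -102.191) km/h.
Magnitude = |(68.553, -102.191)| = 123.055 km/h.

123.1 km/h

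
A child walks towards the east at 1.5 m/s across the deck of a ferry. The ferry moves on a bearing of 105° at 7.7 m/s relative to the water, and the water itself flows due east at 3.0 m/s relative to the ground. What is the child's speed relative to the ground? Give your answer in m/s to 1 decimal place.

12.1 m/s

In east/north components (m/s): child relative to ferry = (1.500, 0.000); ferry relative to water = (7.438, -1.993); water relative to ground = (3.000, 0.000).
Sum = (11.938, -1.993) m/s.
Speed = |(11.938, -1.993)| = 12.103 m/s.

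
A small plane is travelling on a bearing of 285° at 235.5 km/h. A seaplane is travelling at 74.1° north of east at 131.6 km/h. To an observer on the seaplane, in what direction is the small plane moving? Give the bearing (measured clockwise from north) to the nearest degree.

256°

Taking east as x and north as y: small plane velocity = (-227.476, 60.952) km/h; seaplane velocity = (36.053, 126.565) km/h.
Velocity of small plane relative to seaplane = (-227.476, 60.952) − (36.053, 126.565) = (-263.529, -65.613) km/h.
Bearing = atan2(-263.53, -65.61) = 256.02° clockwise from north.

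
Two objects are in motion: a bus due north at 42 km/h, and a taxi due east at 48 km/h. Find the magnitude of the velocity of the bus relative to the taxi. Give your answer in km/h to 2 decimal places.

Taking east as x and north as y: bus velocity = (0.000, 42.000) km/h; taxi velocity = (48.000, 0.000) km/h.
Velocity of bus relative to taxi = (0.000, 42.000) − (48.000, 0.000) = (-48.000, 42.000) km/h.
Magnitude = |(-48.000, 42.000)| = 63.781 km/h.

63.78 km/h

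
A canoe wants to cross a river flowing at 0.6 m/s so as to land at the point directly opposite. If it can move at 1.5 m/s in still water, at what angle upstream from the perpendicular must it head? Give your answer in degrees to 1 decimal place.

23.6°

To cancel the current, the upstream component of the canoe's velocity must equal the flow: 1.5 sin θ = 0.6.
sin θ = 0.6 / 1.5 = 0.4000.
θ = arcsin(0.4000) = 23.578°.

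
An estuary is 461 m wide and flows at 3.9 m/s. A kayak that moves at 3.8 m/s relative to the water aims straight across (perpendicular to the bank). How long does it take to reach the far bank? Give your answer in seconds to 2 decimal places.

The component of the kayak's velocity perpendicular to the bank is 3.8 m/s.
Only the cross-stream component determines the crossing time; the current contributes nothing perpendicular to the bank.
Time = 461 / 3.800 = 121.316 s.

121.32 s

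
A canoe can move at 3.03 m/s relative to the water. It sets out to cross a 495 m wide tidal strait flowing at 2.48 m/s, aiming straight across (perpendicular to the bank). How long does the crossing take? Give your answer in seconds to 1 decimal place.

The component of the canoe's velocity perpendicular to the bank is 3.03 m/s.
Only the cross-stream component determines the crossing time; the current contributes nothing perpendicular to the bank.
Time = 495 / 3.030 = 163.366 s.

163.4 s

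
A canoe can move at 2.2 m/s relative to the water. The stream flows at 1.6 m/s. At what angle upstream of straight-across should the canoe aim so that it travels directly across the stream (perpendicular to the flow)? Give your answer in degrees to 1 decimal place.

46.7°

To cancel the current, the upstream component of the canoe's velocity must equal the flow: 2.2 sin θ = 1.6.
sin θ = 1.6 / 2.2 = 0.7273.
θ = arcsin(0.7273) = 46.658°.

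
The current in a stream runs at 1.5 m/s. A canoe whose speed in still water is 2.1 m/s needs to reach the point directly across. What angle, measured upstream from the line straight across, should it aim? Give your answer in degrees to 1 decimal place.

To cancel the current, the upstream component of the canoe's velocity must equal the flow: 2.1 sin θ = 1.5.
sin θ = 1.5 / 2.1 = 0.7143.
θ = arcsin(0.7143) = 45.585°.

45.6°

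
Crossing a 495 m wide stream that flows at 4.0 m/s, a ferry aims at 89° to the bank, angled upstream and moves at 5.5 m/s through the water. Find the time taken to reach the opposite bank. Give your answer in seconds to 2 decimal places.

90.01 s

The component of the ferry's velocity perpendicular to the bank is 5.5 × sin 89° = 5.499 m/s.
The flow acts along the bank and has no component across it.
Time = 495 / 5.499 = 90.014 s.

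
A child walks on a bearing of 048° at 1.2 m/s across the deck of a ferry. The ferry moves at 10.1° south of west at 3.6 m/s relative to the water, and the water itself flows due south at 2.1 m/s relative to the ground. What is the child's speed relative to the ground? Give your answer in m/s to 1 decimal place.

In east/north components (m/s): child relative to ferry = (0.892, 0.803); ferry relative to water = (-3.544, -0.631); water relative to ground = (0.000, -2.100).
Sum = (-2.652, -1.928) m/s.
Speed = |(-2.652, -1.928)| = 3.279 m/s.

3.3 m/s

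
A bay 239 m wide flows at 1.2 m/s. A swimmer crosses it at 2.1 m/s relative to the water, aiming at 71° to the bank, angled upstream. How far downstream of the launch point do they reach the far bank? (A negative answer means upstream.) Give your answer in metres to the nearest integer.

62 m

Perpendicular speed = 1.986 m/s; crossing time = 239 / 1.986 = 120.367 s.
Net downstream speed = 0.516 m/s.
Drift = 0.516 × 120.367 = 62.146 m (downstream).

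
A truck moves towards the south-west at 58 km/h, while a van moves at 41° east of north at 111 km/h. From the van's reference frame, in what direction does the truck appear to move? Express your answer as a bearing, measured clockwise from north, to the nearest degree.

Taking east as x and north as y: truck velocity = (-41.012, -41.012) km/h; van velocity = (72.823, 83.773) km/h.
Velocity of truck relative to van = (-41.012, -41.012) − (72.823, 83.773) = (-113.835, -124.785) km/h.
Bearing = atan2(-113.83, -124.78) = 222.37° clockwise from north.

222°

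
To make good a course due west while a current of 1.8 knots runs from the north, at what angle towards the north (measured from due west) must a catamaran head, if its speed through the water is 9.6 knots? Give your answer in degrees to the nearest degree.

11°

The current pushes perpendicular to the desired track; the heading must have a component into the current equal to 1.8 knots: 9.6 sin θ = 1.8.
sin θ = 0.1875, so θ = 10.807°.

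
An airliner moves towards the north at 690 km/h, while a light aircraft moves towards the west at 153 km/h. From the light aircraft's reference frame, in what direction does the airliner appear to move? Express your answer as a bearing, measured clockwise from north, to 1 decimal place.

Taking east as x and north as y: airliner velocity = (0.000, 690.000) km/h; light aircraft velocity = (-153.000, 0.000) km/h.
Velocity of airliner relative to light aircraft = (0.000, 690.000) − (-153.000, 0.000) = (153.000, 690.000) km/h.
Bearing = atan2(153.00, 690.00) = 12.50° clockwise from north.

012.5°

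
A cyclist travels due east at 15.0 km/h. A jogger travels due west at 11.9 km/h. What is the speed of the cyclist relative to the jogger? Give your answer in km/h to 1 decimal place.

26.9 km/h

Taking east as x and north as y: cyclist velocity = (15.000, 0.000) km/h; jogger velocity = (-11.900, 0.000) km/h.
Velocity of cyclist relative to jogger = (15.000, 0.000) − (-11.900, 0.000) = (26.900, 0.000) km/h.
Magnitude = |(26.900, 0.000)| = 26.900 km/h.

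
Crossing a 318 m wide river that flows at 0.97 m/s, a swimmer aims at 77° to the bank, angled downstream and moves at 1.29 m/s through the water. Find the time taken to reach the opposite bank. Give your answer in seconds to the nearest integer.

253 s

The component of the swimmer's velocity perpendicular to the bank is 1.29 × sin 77° = 1.257 m/s.
The current is parallel to the bank, so it does not affect the crossing time.
Time = 318 / 1.257 = 252.996 s.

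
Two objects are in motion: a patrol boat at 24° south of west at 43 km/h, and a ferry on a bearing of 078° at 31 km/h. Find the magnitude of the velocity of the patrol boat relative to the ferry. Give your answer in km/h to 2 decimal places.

73.61 km/h

Taking east as x and north as y: patrol boat velocity = (-39.282, -17.490) km/h; ferry velocity = (30.323, 6.445) km/h.
Velocity of patrol boat relative to ferry = (-39.282, -17.490) − (30.323, 6.445) = (-69.605, -23.935) km/h.
Magnitude = |(-69.605, -23.935)| = 73.605 km/h.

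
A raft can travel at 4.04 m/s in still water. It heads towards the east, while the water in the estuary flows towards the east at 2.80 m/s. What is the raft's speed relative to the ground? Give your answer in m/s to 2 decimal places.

Taking east as x and north as y: velocity relative to the water = (4.040, 0.000) m/s; the water relative to ground = (2.800, 0.000) m/s.
Velocity relative to ground = (4.040, 0.000) + (2.800, 0.000) = (6.840, 0.000) m/s.
Speed = |(6.840, 0.000)| = 6.840 m/s.

6.84 m/s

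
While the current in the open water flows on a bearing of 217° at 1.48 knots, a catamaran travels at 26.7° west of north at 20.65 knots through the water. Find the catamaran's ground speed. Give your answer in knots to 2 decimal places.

20.04 knots

Taking east as x and north as y: velocity relative to the water = (-9.278, 18.448) knots; the water relative to ground = (-0.891, -1.182) knots.
Velocity relative to ground = (-9.278, 18.448) + (-0.891, -1.182) = (-10.169, 17.266) knots.
Speed = |(-10.169, 17.266)| = 20.038 knots.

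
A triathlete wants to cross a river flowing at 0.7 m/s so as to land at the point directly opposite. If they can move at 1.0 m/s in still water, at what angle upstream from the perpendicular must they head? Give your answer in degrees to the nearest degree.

To cancel the current, the upstream component of the triathlete's velocity must equal the flow: 1.0 sin θ = 0.7.
sin θ = 0.7 / 1.0 = 0.7000.
θ = arcsin(0.7000) = 44.427°.

44°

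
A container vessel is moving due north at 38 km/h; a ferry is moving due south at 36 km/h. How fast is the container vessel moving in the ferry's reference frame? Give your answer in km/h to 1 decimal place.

Taking east as x and north as y: container vessel velocity = (0.000, 38.000) km/h; ferry velocity = (0.000, -36.000) km/h.
Velocity of container vessel relative to ferry = (0.000, 38.000) − (0.000, -36.000) = (0.000, 74.000) km/h.
Magnitude = |(0.000, 74.000)| = 74.000 km/h.

74.0 km/h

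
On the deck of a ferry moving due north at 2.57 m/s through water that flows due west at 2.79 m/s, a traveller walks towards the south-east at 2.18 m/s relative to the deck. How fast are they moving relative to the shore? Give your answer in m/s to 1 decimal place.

In east/north components (m/s): traveller relative to ferry = (1.541, -1.541); ferry relative to water = (0.000, 2.570); water relative to ground = (-2.790, 0.000).
Sum = (-1.249, 1.029) m/s.
Speed = |(-1.249, 1.029)| = 1.618 m/s.

1.6 m/s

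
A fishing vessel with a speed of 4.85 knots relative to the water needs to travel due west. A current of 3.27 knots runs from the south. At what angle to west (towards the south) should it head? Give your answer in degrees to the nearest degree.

The current pushes perpendicular to the desired track; the heading must have a component into the current equal to 3.27 knots: 4.85 sin θ = 3.27.
sin θ = 0.6742, so θ = 42.394°.

42°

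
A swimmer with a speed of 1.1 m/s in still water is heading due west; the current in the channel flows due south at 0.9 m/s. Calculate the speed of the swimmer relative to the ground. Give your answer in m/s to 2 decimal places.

1.42 m/s

Taking east as x and north as y: velocity relative to the water = (-1.100, 0.000) m/s; the water relative to ground = (0.000, -0.900) m/s.
Velocity relative to ground = (-1.100, 0.000) + (0.000, -0.900) = (-1.100, -0.900) m/s.
Speed = |(-1.100, -0.900)| = 1.421 m/s.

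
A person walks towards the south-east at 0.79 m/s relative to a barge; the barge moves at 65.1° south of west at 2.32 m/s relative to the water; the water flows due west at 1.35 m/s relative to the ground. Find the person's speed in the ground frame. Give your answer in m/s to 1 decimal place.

3.2 m/s

In east/north components (m/s): person relative to barge = (0.559, -0.559); barge relative to water = (-0.977, -2.104); water relative to ground = (-1.350, 0.000).
Sum = (-1.768, -2.663) m/s.
Speed = |(-1.768, -2.663)| = 3.197 m/s.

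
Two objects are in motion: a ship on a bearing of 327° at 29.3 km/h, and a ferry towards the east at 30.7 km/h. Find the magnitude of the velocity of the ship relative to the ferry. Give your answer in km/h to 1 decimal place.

52.7 km/h

Taking east as x and north as y: ship velocity = (-15.958, 24.573) km/h; ferry velocity = (30.700, 0.000) km/h.
Velocity of ship relative to ferry = (-15.958, 24.573) − (30.700, 0.000) = (-46.658, 24.573) km/h.
Magnitude = |(-46.658, 24.573)| = 52.733 km/h.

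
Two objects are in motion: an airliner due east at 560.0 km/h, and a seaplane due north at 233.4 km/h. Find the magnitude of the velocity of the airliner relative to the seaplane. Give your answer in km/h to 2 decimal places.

Taking east as x and north as y: airliner velocity = (560.000, 0.000) km/h; seaplane velocity = (0.000, 233.400) km/h.
Velocity of airliner relative to seaplane = (560.000, 0.000) − (0.000, 233.400) = (560.000, -233.400) km/h.
Magnitude = |(560.000, -233.400)| = 606.692 km/h.

606.69 km/h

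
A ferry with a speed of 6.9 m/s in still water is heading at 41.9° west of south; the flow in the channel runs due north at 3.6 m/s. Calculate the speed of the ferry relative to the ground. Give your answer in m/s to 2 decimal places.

Taking east as x and north as y: velocity relative to the water = (-4.608, -5.136) m/s; the water relative to ground = (0.000, 3.600) m/s.
Velocity relative to ground = (-4.608, -5.136) + (0.000, 3.600) = (-4.608, -1.536) m/s.
Speed = |(-4.608, -1.536)| = 4.857 m/s.

4.86 m/s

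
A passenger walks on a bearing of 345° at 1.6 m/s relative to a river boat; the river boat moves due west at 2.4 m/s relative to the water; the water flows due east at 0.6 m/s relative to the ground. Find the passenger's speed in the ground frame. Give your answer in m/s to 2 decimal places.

In east/north components (m/s): passenger relative to river boat = (-0.414, 1.545); river boat relative to water = (-2.400, 0.000); water relative to ground = (0.600, 0.000).
Sum = (-2.214, 1.545) m/s.
Speed = |(-2.214, 1.545)| = 2.700 m/s.

2.70 m/s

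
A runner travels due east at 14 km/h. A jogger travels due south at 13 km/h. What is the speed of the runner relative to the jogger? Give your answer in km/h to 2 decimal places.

Taking east as x and north as y: runner velocity = (14.000, 0.000) km/h; jogger velocity = (0.000, -13.000) km/h.
Velocity of runner relative to jogger = (14.000, 0.000) − (0.000, -13.000) = (14.000, 13.000) km/h.
Magnitude = |(14.000, 13.000)| = 19.105 km/h.

19.10 km/h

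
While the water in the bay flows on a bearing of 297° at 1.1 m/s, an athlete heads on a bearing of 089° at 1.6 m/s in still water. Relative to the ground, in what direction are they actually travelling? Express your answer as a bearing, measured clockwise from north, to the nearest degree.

050°

Taking east as x and north as y: velocity relative to the water = (1.600, 0.028) m/s; the water relative to ground = (-0.980, 0.499) m/s.
Velocity relative to ground = (1.600, 0.028) + (-0.980, 0.499) = (0.620, 0.527) m/s.
Bearing = atan2(0.62, 0.53) = 49.60° clockwise from north.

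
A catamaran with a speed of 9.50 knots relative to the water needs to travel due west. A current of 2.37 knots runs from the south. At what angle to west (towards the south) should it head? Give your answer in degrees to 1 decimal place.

The current pushes perpendicular to the desired track; the heading must have a component into the current equal to 2.37 knots: 9.50 sin θ = 2.37.
sin θ = 0.2495, so θ = 14.446°.

14.4°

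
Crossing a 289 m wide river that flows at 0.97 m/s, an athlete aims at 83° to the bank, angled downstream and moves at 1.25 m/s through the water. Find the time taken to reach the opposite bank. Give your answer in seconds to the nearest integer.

233 s

The component of the athlete's velocity perpendicular to the bank is 1.25 × sin 83° = 1.241 m/s.
Only the cross-stream component determines the crossing time; the current contributes nothing perpendicular to the bank.
Time = 289 / 1.241 = 232.936 s.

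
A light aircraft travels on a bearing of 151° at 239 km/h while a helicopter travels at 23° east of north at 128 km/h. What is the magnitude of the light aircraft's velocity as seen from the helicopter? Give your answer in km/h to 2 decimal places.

Taking east as x and north as y: light aircraft velocity = (115.869, -209.034) km/h; helicopter velocity = (50.014, 117.825) km/h.
Velocity of light aircraft relative to helicopter = (115.869, -209.034) − (50.014, 117.825) = (65.856, -326.859) km/h.
Magnitude = |(65.856, -326.859)| = 333.427 km/h.

333.43 km/h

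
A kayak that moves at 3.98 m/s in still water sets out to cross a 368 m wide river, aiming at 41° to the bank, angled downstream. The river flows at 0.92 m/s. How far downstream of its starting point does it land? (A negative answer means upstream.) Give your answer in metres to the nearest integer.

Perpendicular speed = 2.611 m/s; crossing time = 368 / 2.611 = 140.936 s.
Net downstream speed = 3.924 m/s.
Drift = 3.924 × 140.936 = 552.997 m (downstream).

553 m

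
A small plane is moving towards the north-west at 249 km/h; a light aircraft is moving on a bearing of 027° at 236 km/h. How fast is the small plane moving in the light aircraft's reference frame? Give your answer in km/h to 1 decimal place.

285.3 km/h

Taking east as x and north as y: small plane velocity = (-176.070, 176.070) km/h; light aircraft velocity = (107.142, 210.278) km/h.
Velocity of small plane relative to light aircraft = (-176.070, 176.070) − (107.142, 210.278) = (-283.211, -34.208) km/h.
Magnitude = |(-283.211, -34.208)| = 285.270 km/h.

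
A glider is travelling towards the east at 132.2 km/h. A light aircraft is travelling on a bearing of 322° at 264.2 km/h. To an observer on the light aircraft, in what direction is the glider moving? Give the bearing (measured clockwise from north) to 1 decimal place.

125.2°

Taking east as x and north as y: glider velocity = (132.200, 0.000) km/h; light aircraft velocity = (-162.658, 208.192) km/h.
Velocity of glider relative to light aircraft = (132.200, 0.000) − (-162.658, 208.192) = (294.858, -208.192) km/h.
Bearing = atan2(294.86, -208.19) = 125.23° clockwise from north.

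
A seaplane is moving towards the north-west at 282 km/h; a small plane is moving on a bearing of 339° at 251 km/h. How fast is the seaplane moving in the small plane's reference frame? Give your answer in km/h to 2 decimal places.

Taking east as x and north as y: seaplane velocity = (-199.404, 199.404) km/h; small plane velocity = (-89.950, 234.329) km/h.
Velocity of seaplane relative to small plane = (-199.404, 199.404) − (-89.950, 234.329) = (-109.454, -34.925) km/h.
Magnitude = |(-109.454, -34.925)| = 114.891 km/h.

114.89 km/h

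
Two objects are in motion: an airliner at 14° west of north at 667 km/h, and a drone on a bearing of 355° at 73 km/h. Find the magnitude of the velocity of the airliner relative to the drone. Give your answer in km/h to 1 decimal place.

Taking east as x and north as y: airliner velocity = (-161.362, 647.187) km/h; drone velocity = (-6.362, 72.722) km/h.
Velocity of airliner relative to drone = (-161.362, 647.187) − (-6.362, 72.722) = (-155.000, 574.465) km/h.
Magnitude = |(-155.000, 574.465)| = 595.008 km/h.

595.0 km/h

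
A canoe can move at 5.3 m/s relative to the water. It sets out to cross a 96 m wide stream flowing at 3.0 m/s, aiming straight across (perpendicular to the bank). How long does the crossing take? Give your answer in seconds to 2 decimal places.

The component of the canoe's velocity perpendicular to the bank is 5.3 m/s.
The flow acts along the bank and has no component across it.
Time = 96 / 5.300 = 18.113 s.

18.11 s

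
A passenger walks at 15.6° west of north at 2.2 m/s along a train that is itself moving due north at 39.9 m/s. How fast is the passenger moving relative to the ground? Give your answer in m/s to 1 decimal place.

42.0 m/s

Taking east as x and north as y: train velocity = (0.000, 39.900) m/s; passenger velocity relative to train = (-0.592, 2.119) m/s.
Velocity relative to ground = (0.000, 39.900) + (-0.592, 2.119) = (-0.592, 42.019) m/s.
Speed = |(-0.592, 42.019)| = 42.023 m/s.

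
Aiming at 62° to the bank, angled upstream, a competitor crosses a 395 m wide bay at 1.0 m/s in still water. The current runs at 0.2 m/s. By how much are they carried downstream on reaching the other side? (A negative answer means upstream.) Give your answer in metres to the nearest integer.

-121 m

Perpendicular speed = 0.883 m/s; crossing time = 395 / 0.883 = 447.365 s.
Net downstream speed = -0.269 m/s.
Drift = -0.269 × 447.365 = -120.552 m (upstream).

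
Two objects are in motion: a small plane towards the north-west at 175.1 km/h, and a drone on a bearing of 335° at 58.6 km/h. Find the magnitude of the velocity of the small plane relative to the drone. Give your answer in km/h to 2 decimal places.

121.70 km/h

Taking east as x and north as y: small plane velocity = (-123.814, 123.814) km/h; drone velocity = (-24.765, 53.110) km/h.
Velocity of small plane relative to drone = (-123.814, 123.814) − (-24.765, 53.110) = (-99.049, 70.705) km/h.
Magnitude = |(-99.049, 70.705)| = 121.696 km/h.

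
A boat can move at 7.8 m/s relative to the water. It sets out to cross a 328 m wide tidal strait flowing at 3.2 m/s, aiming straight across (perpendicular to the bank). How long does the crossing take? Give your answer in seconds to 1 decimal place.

The component of the boat's velocity perpendicular to the bank is 7.8 m/s.
The current is parallel to the bank, so it does not affect the crossing time.
Time = 328 / 7.800 = 42.051 s.

42.1 s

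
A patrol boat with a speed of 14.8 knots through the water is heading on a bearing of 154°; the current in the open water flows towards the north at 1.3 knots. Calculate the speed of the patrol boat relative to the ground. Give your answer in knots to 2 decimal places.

Taking east as x and north as y: velocity relative to the water = (6.488, -13.302) knots; the water relative to ground = (0.000, 1.300) knots.
Velocity relative to ground = (6.488, -13.302) + (0.000, 1.300) = (6.488, -12.002) knots.
Speed = |(6.488, -12.002)| = 13.643 knots.

13.64 knots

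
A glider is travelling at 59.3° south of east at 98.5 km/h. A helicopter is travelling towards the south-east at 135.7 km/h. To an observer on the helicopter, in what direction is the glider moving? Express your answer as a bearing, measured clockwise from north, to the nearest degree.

284°

Taking east as x and north as y: glider velocity = (50.288, -84.695) km/h; helicopter velocity = (95.954, -95.954) km/h.
Velocity of glider relative to helicopter = (50.288, -84.695) − (95.954, -95.954) = (-45.666, 11.259) km/h.
Bearing = atan2(-45.67, 11.26) = 283.85° clockwise from north.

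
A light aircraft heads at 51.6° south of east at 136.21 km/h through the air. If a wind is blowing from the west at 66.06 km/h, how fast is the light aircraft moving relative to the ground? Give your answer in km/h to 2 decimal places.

Taking east as x and north as y: velocity relative to the air = (84.607, -106.747) km/h; the air relative to ground = (66.060, 0.000) km/h.
Velocity relative to ground = (84.607, -106.747) + (66.060, 0.000) = (150.667, -106.747) km/h.
Speed = |(150.667, -106.747)| = 184.649 km/h.

184.65 km/h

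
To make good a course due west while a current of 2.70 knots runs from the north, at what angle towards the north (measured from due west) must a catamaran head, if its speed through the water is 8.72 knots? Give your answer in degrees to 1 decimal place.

18.0°

The current pushes perpendicular to the desired track; the heading must have a component into the current equal to 2.70 knots: 8.72 sin θ = 2.70.
sin θ = 0.3096, so θ = 18.037°.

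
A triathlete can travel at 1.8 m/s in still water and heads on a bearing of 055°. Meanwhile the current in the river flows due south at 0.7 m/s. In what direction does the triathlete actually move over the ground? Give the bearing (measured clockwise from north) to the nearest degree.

077°

Taking east as x and north as y: velocity relative to the water = (1.474, 1.032) m/s; the water relative to ground = (0.000, -0.700) m/s.
Velocity relative to ground = (1.474, 1.032) + (0.000, -0.700) = (1.474, 0.332) m/s.
Bearing = atan2(1.47, 0.33) = 77.29° clockwise from north.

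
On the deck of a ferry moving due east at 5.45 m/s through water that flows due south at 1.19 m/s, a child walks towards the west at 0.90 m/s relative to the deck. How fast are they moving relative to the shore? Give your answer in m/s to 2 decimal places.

4.70 m/s

In east/north components (m/s): child relative to ferry = (-0.900, 0.000); ferry relative to water = (5.450, 0.000); water relative to ground = (0.000, -1.190).
Sum = (4.550, -1.190) m/s.
Speed = |(4.550, -1.190)| = 4.703 m/s.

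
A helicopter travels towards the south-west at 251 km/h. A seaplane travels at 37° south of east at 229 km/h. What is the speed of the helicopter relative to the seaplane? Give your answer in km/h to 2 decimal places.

362.55 km/h

Taking east as x and north as y: helicopter velocity = (-177.484, -177.484) km/h; seaplane velocity = (182.888, -137.816) km/h.
Velocity of helicopter relative to seaplane = (-177.484, -177.484) − (182.888, -137.816) = (-360.371, -39.668) km/h.
Magnitude = |(-360.371, -39.668)| = 362.548 km/h.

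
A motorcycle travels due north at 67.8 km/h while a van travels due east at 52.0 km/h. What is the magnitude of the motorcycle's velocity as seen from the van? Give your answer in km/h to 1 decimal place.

85.4 km/h

Taking east as x and north as y: motorcycle velocity = (0.000, 67.800) km/h; van velocity = (52.000, 0.000) km/h.
Velocity of motorcycle relative to van = (0.000, 67.800) − (52.000, 0.000) = (-52.000, 67.800) km/h.
Magnitude = |(-52.000, 67.800)| = 85.445 km/h.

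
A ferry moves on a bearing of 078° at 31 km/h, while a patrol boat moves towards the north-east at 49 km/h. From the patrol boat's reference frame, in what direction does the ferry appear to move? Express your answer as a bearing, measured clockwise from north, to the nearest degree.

189°

Taking east as x and north as y: ferry velocity = (30.323, 6.445) km/h; patrol boat velocity = (34.648, 34.648) km/h.
Velocity of ferry relative to patrol boat = (30.323, 6.445) − (34.648, 34.648) = (-4.326, -28.203) km/h.
Bearing = atan2(-4.33, -28.20) = 188.72° clockwise from north.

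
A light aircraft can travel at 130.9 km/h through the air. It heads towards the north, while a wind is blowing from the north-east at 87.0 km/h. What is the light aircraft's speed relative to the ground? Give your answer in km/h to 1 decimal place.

92.7 km/h

Taking east as x and north as y: velocity relative to the air = (0.000, 130.900) km/h; the air relative to ground = (-61.518, -61.518) km/h.
Velocity relative to ground = (0.000, 130.900) + (-61.518, -61.518) = (-61.518, 69.382) km/h.
Speed = |(-61.518, 69.382)| = 92.727 km/h.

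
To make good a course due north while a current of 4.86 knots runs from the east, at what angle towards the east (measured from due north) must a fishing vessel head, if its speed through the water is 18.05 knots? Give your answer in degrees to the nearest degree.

The current pushes perpendicular to the desired track; the heading must have a component into the current equal to 4.86 knots: 18.05 sin θ = 4.86.
sin θ = 0.2693, so θ = 15.620°.

16°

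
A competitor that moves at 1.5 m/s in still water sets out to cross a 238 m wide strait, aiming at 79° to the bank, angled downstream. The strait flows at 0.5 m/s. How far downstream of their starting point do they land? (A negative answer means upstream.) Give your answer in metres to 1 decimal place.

127.1 m

Perpendicular speed = 1.472 m/s; crossing time = 238 / 1.472 = 161.636 s.
Net downstream speed = 0.786 m/s.
Drift = 0.786 × 161.636 = 127.081 m (downstream).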